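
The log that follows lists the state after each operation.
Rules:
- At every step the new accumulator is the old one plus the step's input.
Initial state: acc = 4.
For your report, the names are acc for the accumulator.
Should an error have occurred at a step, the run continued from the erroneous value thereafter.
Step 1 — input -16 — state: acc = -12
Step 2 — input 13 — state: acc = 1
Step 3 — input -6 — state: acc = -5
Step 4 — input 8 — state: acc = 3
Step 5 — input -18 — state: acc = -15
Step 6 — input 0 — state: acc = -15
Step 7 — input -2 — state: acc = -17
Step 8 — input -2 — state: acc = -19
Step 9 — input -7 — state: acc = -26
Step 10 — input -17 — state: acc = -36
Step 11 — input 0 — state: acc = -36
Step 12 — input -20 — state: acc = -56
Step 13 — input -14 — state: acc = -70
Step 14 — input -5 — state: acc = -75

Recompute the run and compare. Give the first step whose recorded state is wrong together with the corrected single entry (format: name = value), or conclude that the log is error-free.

step 10, acc = -43

Recomputing the run from the initial state:
step 1: acc = -12
step 2: acc = 1
step 3: acc = -5
step 4: acc = 3
step 5: acc = -15
step 6: acc = -15
step 7: acc = -17
step 8: acc = -19
step 9: acc = -26
step 10: acc = -43
step 11: acc = -43
step 12: acc = -63
step 13: acc = -77
step 14: acc = -82
The first disagreement with the log is at step 10, where the value should be acc = -43.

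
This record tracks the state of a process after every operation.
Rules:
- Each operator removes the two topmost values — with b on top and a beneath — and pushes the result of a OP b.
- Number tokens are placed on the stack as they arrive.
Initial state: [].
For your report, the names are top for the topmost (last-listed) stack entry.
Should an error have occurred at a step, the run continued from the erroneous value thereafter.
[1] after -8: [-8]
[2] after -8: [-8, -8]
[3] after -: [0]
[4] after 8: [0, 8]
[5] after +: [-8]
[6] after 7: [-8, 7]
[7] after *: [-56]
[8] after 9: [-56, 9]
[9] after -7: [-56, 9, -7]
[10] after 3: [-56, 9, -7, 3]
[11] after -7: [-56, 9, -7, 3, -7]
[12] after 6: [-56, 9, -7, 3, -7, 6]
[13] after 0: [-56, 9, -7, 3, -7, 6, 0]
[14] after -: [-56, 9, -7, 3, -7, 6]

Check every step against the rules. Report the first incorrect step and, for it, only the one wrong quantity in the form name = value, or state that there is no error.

step 1: push -8: top = -8 -> in agreement
step 2: push -8: top = -8 -> no discrepancy
step 3: -8 - -8 = 0 -> confirmed correct
step 4: push 8: top = 8 -> no discrepancy
step 5: 0 + 8 = 8 -> this is not what the record shows
Step 5 is the first one off; corrected, top = 8.

step 5, top = 8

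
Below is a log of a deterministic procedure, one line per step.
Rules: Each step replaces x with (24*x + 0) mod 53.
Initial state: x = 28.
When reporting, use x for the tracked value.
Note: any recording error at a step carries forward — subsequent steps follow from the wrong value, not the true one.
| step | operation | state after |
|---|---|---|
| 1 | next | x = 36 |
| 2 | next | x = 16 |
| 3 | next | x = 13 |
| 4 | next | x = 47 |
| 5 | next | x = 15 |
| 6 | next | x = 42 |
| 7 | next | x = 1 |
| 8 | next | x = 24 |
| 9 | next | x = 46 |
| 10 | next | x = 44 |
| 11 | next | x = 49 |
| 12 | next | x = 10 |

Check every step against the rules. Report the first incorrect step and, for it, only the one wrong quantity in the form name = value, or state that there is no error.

1. x = (24*28 + 0) mod 53 = 36 (verified)
2. x = (24*36 + 0) mod 53 = 16 (checks out)
3. x = (24*16 + 0) mod 53 = 13 (same as recorded)
4. x = (24*13 + 0) mod 53 = 47 (matches)
5. x = (24*47 + 0) mod 53 = 15 (confirmed correct)
6. x = (24*15 + 0) mod 53 = 42 (matches)
7. x = (24*42 + 0) mod 53 = 1 (verified)
8. x = (24*1 + 0) mod 53 = 24 (checks out)
9. x = (24*24 + 0) mod 53 = 46 (matches)
10. x = (24*46 + 0) mod 53 = 44 (confirmed correct)
11. x = (24*44 + 0) mod 53 = 49 (exactly as logged)
12. x = (24*49 + 0) mod 53 = 10 (in agreement)
Nothing is out of place; the run is error-free.

no error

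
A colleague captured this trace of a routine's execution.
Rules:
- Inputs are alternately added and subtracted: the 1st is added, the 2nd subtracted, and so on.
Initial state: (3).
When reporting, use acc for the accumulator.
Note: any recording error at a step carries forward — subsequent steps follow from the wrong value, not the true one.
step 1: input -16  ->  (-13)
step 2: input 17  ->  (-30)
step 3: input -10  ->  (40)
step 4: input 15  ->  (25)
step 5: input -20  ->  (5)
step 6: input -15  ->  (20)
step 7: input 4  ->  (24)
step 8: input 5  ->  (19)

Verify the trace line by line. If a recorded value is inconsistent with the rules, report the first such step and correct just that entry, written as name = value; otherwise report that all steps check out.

step 3, acc = -40

Recomputing the run from the initial state:
step 1: acc = -13
step 2: acc = -30
step 3: acc = -40
step 4: acc = -55
step 5: acc = -75
step 6: acc = -60
step 7: acc = -56
step 8: acc = -61
The first disagreement with the trace is at step 3, where the value should be acc = -40.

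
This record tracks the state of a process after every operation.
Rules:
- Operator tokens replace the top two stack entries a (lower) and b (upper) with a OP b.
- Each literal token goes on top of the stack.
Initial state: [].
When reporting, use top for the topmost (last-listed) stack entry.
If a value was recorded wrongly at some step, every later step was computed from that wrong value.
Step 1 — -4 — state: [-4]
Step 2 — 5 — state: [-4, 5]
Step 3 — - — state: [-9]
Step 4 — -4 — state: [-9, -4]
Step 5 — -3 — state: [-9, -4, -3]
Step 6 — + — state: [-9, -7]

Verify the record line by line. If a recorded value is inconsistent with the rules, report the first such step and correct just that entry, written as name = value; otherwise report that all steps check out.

Step 1: push -4: top = -4 — in agreement.
Step 2: push 5: top = 5 — verified.
Step 3: -4 - 5 = -9 — exactly as logged.
Step 4: push -4: top = -4 — matches.
Step 5: push -3: top = -3 — verified.
Step 6: -4 + -3 = -7 — no discrepancy.
The whole run recomputes cleanly — no discrepancies.

no error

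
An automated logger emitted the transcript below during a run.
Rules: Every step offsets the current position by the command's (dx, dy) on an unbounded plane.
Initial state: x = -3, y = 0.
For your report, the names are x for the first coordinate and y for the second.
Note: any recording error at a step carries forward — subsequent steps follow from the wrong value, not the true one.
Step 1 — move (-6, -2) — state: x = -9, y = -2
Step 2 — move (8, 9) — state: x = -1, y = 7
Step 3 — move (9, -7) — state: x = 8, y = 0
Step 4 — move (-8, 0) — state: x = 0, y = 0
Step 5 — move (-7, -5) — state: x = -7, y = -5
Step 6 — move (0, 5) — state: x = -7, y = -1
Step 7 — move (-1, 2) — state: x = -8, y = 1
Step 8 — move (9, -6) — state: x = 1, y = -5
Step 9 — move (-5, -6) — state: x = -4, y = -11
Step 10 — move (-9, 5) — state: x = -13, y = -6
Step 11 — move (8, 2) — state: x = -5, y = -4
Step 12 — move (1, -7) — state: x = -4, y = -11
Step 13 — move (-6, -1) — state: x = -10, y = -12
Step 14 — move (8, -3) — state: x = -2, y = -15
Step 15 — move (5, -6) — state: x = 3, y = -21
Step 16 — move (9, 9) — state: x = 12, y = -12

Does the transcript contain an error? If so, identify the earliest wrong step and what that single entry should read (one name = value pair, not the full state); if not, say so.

step 1: x = -3 + (-6) = -9, y = 0 + (-2) = -2 -> consistent with the transcript
step 2: x = -9 + (8) = -1, y = -2 + (9) = 7 -> in agreement
step 3: x = -1 + (9) = 8, y = 7 + (-7) = 0 -> checks out
step 4: x = 8 + (-8) = 0, y = 0 + (0) = 0 -> no discrepancy
step 5: x = 0 + (-7) = -7, y = 0 + (-5) = -5 -> matches
step 6: x = -7 + (0) = -7, y = -5 + (5) = 0 -> the entry is off here
The earliest wrong entry is at step 6: it should read y = 0.

step 6, y = 0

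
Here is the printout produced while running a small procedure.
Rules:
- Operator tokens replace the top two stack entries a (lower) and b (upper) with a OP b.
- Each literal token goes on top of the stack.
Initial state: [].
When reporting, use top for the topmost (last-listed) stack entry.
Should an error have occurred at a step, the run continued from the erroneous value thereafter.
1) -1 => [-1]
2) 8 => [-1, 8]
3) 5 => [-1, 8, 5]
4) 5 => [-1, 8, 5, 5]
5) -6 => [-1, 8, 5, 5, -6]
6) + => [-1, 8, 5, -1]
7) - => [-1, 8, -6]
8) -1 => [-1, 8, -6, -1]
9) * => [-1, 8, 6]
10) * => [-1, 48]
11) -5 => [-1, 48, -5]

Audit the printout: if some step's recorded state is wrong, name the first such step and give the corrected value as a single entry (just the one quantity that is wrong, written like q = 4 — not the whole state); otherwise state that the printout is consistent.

step 7, top = 6

Recomputing the run from the initial state:
step 1: [-1]
step 2: [-1, 8]
step 3: [-1, 8, 5]
step 4: [-1, 8, 5, 5]
step 5: [-1, 8, 5, 5, -6]
step 6: [-1, 8, 5, -1]
step 7: [-1, 8, 6]
step 8: [-1, 8, 6, -1]
step 9: [-1, 8, -6]
step 10: [-1, -48]
step 11: [-1, -48, -5]
The first disagreement with the printout is at step 7, where the value should be top = 6.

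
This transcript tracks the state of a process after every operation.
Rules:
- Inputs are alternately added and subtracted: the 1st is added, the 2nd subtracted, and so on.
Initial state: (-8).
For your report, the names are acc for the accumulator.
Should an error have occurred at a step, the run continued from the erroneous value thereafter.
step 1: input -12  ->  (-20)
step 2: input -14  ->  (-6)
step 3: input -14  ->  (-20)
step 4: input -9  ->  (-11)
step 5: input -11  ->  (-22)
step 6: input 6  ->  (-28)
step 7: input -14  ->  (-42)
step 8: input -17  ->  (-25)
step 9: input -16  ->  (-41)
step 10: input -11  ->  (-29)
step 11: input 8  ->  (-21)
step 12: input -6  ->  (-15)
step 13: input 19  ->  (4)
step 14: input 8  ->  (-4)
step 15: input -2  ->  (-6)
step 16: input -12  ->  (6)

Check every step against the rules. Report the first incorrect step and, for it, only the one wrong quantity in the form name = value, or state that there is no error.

step 1: acc = -8 + -12 = -20 -> verified
step 2: acc = -20 - -14 = -6 -> exactly as logged
step 3: acc = -6 + -14 = -20 -> in agreement
step 4: acc = -20 - -9 = -11 -> in agreement
step 5: acc = -11 + -11 = -22 -> checks out
step 6: acc = -22 - 6 = -28 -> agrees with the transcript
step 7: acc = -28 + -14 = -42 -> checks out
step 8: acc = -42 - -17 = -25 -> agrees with the transcript
step 9: acc = -25 + -16 = -41 -> verified
step 10: acc = -41 - -11 = -30 -> the transcript has a different value
The audit stops at step 10: the recorded entry is wrong and should be acc = -30.

step 10, acc = -30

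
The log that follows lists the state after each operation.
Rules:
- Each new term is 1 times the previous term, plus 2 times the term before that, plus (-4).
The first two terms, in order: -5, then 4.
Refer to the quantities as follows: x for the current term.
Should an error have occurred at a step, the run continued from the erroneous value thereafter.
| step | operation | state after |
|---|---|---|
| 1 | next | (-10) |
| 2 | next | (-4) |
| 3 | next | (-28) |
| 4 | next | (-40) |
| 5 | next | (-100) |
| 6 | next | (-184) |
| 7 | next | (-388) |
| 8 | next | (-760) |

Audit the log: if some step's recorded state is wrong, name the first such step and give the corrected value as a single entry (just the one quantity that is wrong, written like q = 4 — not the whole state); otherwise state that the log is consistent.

Recomputing the run from the initial state:
step 1: x = -10
step 2: x = -6
step 3: x = -30
step 4: x = -46
step 5: x = -110
step 6: x = -206
step 7: x = -430
step 8: x = -846
The first disagreement with the log is at step 2, where the value should be x = -6.

step 2, x = -6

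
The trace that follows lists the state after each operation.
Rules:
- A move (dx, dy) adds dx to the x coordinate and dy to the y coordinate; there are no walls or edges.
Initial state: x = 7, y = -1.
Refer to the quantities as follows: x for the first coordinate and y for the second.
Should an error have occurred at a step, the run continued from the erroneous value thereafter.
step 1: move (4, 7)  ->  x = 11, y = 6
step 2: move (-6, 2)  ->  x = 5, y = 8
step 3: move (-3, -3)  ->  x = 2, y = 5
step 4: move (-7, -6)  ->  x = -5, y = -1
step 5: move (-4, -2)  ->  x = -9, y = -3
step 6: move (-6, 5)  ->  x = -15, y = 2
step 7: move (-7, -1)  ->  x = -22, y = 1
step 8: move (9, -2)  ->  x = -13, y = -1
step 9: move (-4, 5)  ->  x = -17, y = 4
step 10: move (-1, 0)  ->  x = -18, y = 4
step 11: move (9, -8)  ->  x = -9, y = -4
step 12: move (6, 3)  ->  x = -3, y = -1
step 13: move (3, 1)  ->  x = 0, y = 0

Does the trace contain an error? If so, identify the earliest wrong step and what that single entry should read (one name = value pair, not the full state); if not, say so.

no error

1. x = 7 + (4) = 11, y = -1 + (7) = 6 (checks out)
2. x = 11 + (-6) = 5, y = 6 + (2) = 8 (in agreement)
3. x = 5 + (-3) = 2, y = 8 + (-3) = 5 (same as recorded)
4. x = 2 + (-7) = -5, y = 5 + (-6) = -1 (matches)
5. x = -5 + (-4) = -9, y = -1 + (-2) = -3 (verified)
6. x = -9 + (-6) = -15, y = -3 + (5) = 2 (agrees with the trace)
7. x = -15 + (-7) = -22, y = 2 + (-1) = 1 (agrees with the trace)
8. x = -22 + (9) = -13, y = 1 + (-2) = -1 (confirmed correct)
9. x = -13 + (-4) = -17, y = -1 + (5) = 4 (exactly as logged)
10. x = -17 + (-1) = -18, y = 4 + (0) = 4 (no discrepancy)
11. x = -18 + (9) = -9, y = 4 + (-8) = -4 (no discrepancy)
12. x = -9 + (6) = -3, y = -4 + (3) = -1 (agrees with the trace)
13. x = -3 + (3) = 0, y = -1 + (1) = 0 (exactly as logged)
The whole run recomputes cleanly — no discrepancies.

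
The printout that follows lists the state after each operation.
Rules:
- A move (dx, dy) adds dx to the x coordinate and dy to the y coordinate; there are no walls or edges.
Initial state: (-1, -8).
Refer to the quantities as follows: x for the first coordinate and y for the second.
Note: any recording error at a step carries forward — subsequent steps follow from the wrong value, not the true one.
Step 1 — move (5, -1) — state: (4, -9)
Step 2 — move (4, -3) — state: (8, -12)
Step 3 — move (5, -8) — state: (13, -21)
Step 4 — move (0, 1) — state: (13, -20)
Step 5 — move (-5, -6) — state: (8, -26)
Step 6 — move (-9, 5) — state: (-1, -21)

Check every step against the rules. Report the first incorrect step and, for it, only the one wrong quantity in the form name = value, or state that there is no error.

step 3, y = -20

1. x = -1 + (5) = 4, y = -8 + (-1) = -9 (no discrepancy)
2. x = 4 + (4) = 8, y = -9 + (-3) = -12 (agrees with the printout)
3. x = 8 + (5) = 13, y = -12 + (-8) = -20 (first mismatch against the printout)
First deviation found at step 3; the corrected entry is y = -20.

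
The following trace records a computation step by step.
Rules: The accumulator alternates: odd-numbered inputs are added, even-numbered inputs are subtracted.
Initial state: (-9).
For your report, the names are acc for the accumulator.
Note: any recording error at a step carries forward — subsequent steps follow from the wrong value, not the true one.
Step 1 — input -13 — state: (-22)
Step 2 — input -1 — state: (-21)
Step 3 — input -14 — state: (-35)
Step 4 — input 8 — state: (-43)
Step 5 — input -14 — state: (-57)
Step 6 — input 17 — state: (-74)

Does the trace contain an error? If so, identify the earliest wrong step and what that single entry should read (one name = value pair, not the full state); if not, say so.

no error

step 1: acc = -9 + -13 = -22 -> agrees with the trace
step 2: acc = -22 - -1 = -21 -> consistent with the trace
step 3: acc = -21 + -14 = -35 -> agrees with the trace
step 4: acc = -35 - 8 = -43 -> agrees with the trace
step 5: acc = -43 + -14 = -57 -> confirmed correct
step 6: acc = -57 - 17 = -74 -> exactly as logged
All entries verified; no error found.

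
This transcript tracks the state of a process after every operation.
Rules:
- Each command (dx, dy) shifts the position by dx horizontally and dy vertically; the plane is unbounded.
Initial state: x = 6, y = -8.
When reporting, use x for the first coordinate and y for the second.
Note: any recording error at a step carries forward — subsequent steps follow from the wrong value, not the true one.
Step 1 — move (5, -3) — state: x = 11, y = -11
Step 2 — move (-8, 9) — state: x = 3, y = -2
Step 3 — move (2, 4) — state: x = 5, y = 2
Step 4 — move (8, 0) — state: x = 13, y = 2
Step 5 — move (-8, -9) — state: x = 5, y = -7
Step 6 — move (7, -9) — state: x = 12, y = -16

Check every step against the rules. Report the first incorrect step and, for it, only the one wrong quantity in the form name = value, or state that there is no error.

1. x = 6 + (5) = 11, y = -8 + (-3) = -11 (verified)
2. x = 11 + (-8) = 3, y = -11 + (9) = -2 (in agreement)
3. x = 3 + (2) = 5, y = -2 + (4) = 2 (consistent with the transcript)
4. x = 5 + (8) = 13, y = 2 + (0) = 2 (in agreement)
5. x = 13 + (-8) = 5, y = 2 + (-9) = -7 (confirmed correct)
6. x = 5 + (7) = 12, y = -7 + (-9) = -16 (verified)
All steps check out; nothing to correct.

no error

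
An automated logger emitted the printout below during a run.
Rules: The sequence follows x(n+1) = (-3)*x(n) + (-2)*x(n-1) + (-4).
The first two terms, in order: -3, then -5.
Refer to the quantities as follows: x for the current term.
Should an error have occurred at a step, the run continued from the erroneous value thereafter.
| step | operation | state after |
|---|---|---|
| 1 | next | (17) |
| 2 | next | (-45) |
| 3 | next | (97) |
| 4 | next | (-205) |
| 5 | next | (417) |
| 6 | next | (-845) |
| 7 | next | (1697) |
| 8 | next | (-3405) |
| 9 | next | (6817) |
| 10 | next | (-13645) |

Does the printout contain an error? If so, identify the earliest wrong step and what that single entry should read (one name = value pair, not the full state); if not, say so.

no error

Step 1: x = -3*(-5) + (-2)*(-3) + (-4) = 17 — matches.
Step 2: x = -3*(17) + (-2)*(-5) + (-4) = -45 — checks out.
Step 3: x = -3*(-45) + (-2)*(17) + (-4) = 97 — confirmed correct.
Step 4: x = -3*(97) + (-2)*(-45) + (-4) = -205 — same as recorded.
Step 5: x = -3*(-205) + (-2)*(97) + (-4) = 417 — matches.
Step 6: x = -3*(417) + (-2)*(-205) + (-4) = -845 — confirmed correct.
Step 7: x = -3*(-845) + (-2)*(417) + (-4) = 1697 — matches.
Step 8: x = -3*(1697) + (-2)*(-845) + (-4) = -3405 — matches.
Step 9: x = -3*(-3405) + (-2)*(1697) + (-4) = 6817 — consistent with the printout.
Step 10: x = -3*(6817) + (-2)*(-3405) + (-4) = -13645 — matches.
The recomputation confirms every line.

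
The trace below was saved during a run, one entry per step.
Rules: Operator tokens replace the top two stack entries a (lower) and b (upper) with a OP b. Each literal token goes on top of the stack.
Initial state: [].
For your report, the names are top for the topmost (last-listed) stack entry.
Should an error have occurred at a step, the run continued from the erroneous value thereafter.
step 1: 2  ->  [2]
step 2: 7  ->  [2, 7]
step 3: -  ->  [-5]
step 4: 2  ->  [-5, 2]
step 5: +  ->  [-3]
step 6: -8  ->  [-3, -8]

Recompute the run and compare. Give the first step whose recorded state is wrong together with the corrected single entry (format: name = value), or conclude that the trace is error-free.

1. push 2: top = 2 (consistent with the trace)
2. push 7: top = 7 (consistent with the trace)
3. 2 - 7 = -5 (confirmed correct)
4. push 2: top = 2 (consistent with the trace)
5. -5 + 2 = -3 (same as recorded)
6. push -8: top = -8 (no discrepancy)
No step deviates from the rules.

no error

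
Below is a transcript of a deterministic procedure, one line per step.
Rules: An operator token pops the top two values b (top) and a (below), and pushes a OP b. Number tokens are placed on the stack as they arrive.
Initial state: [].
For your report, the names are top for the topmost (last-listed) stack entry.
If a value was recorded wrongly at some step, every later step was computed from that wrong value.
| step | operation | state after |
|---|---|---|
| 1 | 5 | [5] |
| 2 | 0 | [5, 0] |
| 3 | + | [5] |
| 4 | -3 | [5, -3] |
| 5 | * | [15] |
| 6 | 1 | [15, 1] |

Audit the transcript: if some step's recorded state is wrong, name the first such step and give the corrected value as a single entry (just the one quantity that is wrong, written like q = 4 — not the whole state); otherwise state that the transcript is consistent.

step 5, top = -15

Recomputing the run from the initial state:
step 1: [5]
step 2: [5, 0]
step 3: [5]
step 4: [5, -3]
step 5: [-15]
step 6: [-15, 1]
The first disagreement with the transcript is at step 5, where the value should be top = -15.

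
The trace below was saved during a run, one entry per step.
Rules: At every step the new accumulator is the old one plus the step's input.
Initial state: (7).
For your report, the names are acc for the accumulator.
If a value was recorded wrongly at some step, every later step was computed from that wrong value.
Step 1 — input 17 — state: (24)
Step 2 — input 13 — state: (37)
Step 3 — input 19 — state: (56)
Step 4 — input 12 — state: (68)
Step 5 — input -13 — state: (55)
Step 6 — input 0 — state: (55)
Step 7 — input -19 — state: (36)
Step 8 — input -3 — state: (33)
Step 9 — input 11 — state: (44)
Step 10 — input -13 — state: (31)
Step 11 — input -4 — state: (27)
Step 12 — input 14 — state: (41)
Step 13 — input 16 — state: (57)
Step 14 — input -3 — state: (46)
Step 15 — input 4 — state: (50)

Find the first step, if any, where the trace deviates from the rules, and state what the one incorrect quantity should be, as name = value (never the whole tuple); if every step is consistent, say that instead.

step 14, acc = 54

step 1: acc = 7 + 17 = 24 -> same as recorded
step 2: acc = 24 + 13 = 37 -> agrees with the trace
step 3: acc = 37 + 19 = 56 -> matches
step 4: acc = 56 + 12 = 68 -> same as recorded
step 5: acc = 68 + -13 = 55 -> matches
step 6: acc = 55 + 0 = 55 -> checks out
step 7: acc = 55 + -19 = 36 -> same as recorded
step 8: acc = 36 + -3 = 33 -> consistent with the trace
step 9: acc = 33 + 11 = 44 -> verified
step 10: acc = 44 + -13 = 31 -> agrees with the trace
step 11: acc = 31 + -4 = 27 -> consistent with the trace
step 12: acc = 27 + 14 = 41 -> checks out
step 13: acc = 41 + 16 = 57 -> checks out
step 14: acc = 57 + -3 = 54 -> not what was recorded
Conclusion: step 14 carries the first error; the entry should be acc = 54.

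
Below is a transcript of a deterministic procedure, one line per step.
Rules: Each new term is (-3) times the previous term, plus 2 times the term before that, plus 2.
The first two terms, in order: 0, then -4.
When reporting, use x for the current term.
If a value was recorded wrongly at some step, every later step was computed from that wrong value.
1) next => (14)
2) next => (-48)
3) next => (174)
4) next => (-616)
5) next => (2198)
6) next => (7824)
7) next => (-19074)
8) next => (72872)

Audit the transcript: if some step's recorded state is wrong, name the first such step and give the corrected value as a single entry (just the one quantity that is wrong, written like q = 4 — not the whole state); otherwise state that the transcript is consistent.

step 6, x = -7824

Recomputing the run from the initial state:
step 1: x = 14
step 2: x = -48
step 3: x = 174
step 4: x = -616
step 5: x = 2198
step 6: x = -7824
step 7: x = 27870
step 8: x = -99256
The first disagreement with the transcript is at step 6, where the value should be x = -7824.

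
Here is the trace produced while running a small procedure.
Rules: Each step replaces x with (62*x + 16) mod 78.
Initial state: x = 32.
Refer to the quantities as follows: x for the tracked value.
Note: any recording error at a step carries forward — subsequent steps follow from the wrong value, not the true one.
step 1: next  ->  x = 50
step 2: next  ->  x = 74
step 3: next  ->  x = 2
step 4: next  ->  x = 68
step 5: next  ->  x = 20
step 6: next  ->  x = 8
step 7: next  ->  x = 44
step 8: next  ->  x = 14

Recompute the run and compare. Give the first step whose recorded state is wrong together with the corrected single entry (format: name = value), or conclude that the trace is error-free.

step 4, x = 62

1. x = (62*32 + 16) mod 78 = 50 (matches)
2. x = (62*50 + 16) mod 78 = 74 (verified)
3. x = (62*74 + 16) mod 78 = 2 (matches)
4. x = (62*2 + 16) mod 78 = 62 (the entry is off here)
Conclusion: step 4 carries the first error; the entry should be x = 62.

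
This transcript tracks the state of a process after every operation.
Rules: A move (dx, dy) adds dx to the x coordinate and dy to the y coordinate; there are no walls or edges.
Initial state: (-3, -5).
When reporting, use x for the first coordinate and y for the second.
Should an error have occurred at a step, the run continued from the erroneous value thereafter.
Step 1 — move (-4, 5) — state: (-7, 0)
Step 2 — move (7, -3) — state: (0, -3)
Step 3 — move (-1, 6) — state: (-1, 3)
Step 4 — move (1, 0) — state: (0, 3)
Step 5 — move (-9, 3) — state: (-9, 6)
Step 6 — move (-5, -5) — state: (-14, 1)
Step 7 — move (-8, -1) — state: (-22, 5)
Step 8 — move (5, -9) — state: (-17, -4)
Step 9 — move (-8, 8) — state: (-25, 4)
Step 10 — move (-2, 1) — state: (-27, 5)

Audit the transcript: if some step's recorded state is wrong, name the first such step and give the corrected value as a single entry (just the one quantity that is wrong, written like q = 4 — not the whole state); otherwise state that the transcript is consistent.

Recomputing the run from the initial state:
step 1: x = -7, y = 0
step 2: x = 0, y = -3
step 3: x = -1, y = 3
step 4: x = 0, y = 3
step 5: x = -9, y = 6
step 6: x = -14, y = 1
step 7: x = -22, y = 0
step 8: x = -17, y = -9
step 9: x = -25, y = -1
step 10: x = -27, y = 0
The first disagreement with the transcript is at step 7, where the value should be y = 0.

step 7, y = 0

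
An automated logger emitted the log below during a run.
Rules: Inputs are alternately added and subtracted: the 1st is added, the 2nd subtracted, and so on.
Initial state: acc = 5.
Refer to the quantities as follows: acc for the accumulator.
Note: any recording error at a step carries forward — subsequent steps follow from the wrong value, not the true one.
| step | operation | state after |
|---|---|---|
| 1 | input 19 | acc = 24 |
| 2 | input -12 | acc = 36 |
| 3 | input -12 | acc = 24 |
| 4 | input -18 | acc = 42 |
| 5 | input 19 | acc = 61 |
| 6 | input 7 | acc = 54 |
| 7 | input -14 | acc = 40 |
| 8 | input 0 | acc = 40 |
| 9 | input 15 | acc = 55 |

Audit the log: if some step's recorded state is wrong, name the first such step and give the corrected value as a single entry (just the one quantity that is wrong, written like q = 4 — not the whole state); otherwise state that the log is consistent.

no error

Recomputing the run from the initial state:
step 1: acc = 24
step 2: acc = 36
step 3: acc = 24
step 4: acc = 42
step 5: acc = 61
step 6: acc = 54
step 7: acc = 40
step 8: acc = 40
step 9: acc = 55
This matches the log at every step.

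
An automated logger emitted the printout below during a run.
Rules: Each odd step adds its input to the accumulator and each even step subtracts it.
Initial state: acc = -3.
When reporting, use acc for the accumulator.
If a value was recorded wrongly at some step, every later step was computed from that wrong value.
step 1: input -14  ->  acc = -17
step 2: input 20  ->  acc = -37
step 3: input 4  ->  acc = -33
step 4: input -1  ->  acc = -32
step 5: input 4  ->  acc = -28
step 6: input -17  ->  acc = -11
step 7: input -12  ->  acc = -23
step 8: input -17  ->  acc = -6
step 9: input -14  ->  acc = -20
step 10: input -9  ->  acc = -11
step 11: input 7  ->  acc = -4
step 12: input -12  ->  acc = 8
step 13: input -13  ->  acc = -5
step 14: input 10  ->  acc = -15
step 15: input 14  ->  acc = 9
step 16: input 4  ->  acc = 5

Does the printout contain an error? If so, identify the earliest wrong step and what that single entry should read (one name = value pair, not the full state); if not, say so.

step 1: acc = -3 + -14 = -17 -> in agreement
step 2: acc = -17 - 20 = -37 -> exactly as logged
step 3: acc = -37 + 4 = -33 -> same as recorded
step 4: acc = -33 - -1 = -32 -> exactly as logged
step 5: acc = -32 + 4 = -28 -> consistent with the printout
step 6: acc = -28 - -17 = -11 -> checks out
step 7: acc = -11 + -12 = -23 -> confirmed correct
step 8: acc = -23 - -17 = -6 -> same as recorded
step 9: acc = -6 + -14 = -20 -> same as recorded
step 10: acc = -20 - -9 = -11 -> same as recorded
step 11: acc = -11 + 7 = -4 -> verified
step 12: acc = -4 - -12 = 8 -> matches
step 13: acc = 8 + -13 = -5 -> agrees with the printout
step 14: acc = -5 - 10 = -15 -> matches
step 15: acc = -15 + 14 = -1 -> first mismatch against the printout
So the first discrepancy is step 15, where the right value is acc = -1.

step 15, acc = -1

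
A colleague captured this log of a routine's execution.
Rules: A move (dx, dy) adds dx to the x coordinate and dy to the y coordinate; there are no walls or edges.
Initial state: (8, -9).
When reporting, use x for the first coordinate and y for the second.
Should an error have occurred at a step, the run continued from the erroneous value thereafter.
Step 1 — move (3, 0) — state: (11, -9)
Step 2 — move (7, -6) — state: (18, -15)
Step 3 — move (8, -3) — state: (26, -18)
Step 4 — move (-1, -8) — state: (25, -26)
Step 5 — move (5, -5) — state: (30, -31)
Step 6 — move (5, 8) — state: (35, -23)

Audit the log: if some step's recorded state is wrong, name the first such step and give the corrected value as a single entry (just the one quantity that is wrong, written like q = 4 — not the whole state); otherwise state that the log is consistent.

step 1: x = 8 + (3) = 11, y = -9 + (0) = -9 -> same as recorded
step 2: x = 11 + (7) = 18, y = -9 + (-6) = -15 -> in agreement
step 3: x = 18 + (8) = 26, y = -15 + (-3) = -18 -> same as recorded
step 4: x = 26 + (-1) = 25, y = -18 + (-8) = -26 -> checks out
step 5: x = 25 + (5) = 30, y = -26 + (-5) = -31 -> consistent with the log
step 6: x = 30 + (5) = 35, y = -31 + (8) = -23 -> consistent with the log
No step deviates from the rules.

no error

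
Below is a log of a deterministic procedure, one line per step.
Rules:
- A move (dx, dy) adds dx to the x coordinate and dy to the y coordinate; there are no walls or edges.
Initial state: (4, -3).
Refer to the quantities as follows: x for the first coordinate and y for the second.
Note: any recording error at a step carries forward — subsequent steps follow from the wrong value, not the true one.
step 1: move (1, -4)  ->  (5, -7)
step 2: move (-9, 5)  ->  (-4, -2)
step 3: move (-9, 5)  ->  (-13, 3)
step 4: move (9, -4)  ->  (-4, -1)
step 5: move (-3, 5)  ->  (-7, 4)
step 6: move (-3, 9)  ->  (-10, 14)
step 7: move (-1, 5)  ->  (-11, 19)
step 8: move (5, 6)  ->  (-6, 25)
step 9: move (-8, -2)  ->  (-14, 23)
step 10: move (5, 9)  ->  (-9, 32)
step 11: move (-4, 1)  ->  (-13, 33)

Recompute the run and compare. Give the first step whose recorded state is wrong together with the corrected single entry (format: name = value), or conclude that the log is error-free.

Step 1: x = 4 + (1) = 5, y = -3 + (-4) = -7 — same as recorded.
Step 2: x = 5 + (-9) = -4, y = -7 + (5) = -2 — agrees with the log.
Step 3: x = -4 + (-9) = -13, y = -2 + (5) = 3 — no discrepancy.
Step 4: x = -13 + (9) = -4, y = 3 + (-4) = -1 — exactly as logged.
Step 5: x = -4 + (-3) = -7, y = -1 + (5) = 4 — checks out.
Step 6: x = -7 + (-3) = -10, y = 4 + (9) = 13 — the log has a different value.
Step 6 is the first one off; corrected, y = 13.

step 6, y = 13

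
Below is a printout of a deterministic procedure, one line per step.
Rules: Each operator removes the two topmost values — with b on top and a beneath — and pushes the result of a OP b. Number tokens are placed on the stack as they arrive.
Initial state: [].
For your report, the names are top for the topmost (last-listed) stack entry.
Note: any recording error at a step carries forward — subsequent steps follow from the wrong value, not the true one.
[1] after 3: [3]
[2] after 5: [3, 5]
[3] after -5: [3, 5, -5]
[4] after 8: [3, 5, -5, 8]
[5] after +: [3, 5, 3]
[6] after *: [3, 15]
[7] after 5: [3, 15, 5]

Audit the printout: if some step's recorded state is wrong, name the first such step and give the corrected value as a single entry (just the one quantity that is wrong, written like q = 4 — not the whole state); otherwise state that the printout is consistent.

Step 1: push 3: top = 3 — same as recorded.
Step 2: push 5: top = 5 — confirmed correct.
Step 3: push -5: top = -5 — matches.
Step 4: push 8: top = 8 — no discrepancy.
Step 5: -5 + 8 = 3 — matches.
Step 6: 5 * 3 = 15 — exactly as logged.
Step 7: push 5: top = 5 — consistent with the printout.
The whole run recomputes cleanly — no discrepancies.

no error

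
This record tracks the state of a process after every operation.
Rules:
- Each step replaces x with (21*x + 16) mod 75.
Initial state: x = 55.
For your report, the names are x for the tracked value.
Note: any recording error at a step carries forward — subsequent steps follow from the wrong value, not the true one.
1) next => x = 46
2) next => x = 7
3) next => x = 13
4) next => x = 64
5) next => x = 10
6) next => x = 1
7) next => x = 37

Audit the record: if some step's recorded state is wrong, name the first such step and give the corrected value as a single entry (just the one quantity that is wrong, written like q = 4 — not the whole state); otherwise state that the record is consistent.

no error

1. x = (21*55 + 16) mod 75 = 46 (consistent with the record)
2. x = (21*46 + 16) mod 75 = 7 (same as recorded)
3. x = (21*7 + 16) mod 75 = 13 (confirmed correct)
4. x = (21*13 + 16) mod 75 = 64 (agrees with the record)
5. x = (21*64 + 16) mod 75 = 10 (in agreement)
6. x = (21*10 + 16) mod 75 = 1 (matches)
7. x = (21*1 + 16) mod 75 = 37 (matches)
The recomputation confirms every line.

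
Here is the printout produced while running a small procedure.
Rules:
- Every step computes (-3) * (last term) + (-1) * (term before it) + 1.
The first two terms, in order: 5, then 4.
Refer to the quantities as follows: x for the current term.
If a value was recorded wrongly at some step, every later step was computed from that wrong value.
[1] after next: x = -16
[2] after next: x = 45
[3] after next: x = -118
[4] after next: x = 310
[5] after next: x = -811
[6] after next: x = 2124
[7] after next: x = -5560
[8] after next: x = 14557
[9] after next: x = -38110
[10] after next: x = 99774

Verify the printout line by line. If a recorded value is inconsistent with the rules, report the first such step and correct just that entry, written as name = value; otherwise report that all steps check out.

Step 1: x = -3*(4) + (-1)*(5) + (1) = -16 — confirmed correct.
Step 2: x = -3*(-16) + (-1)*(4) + (1) = 45 — checks out.
Step 3: x = -3*(45) + (-1)*(-16) + (1) = -118 — no discrepancy.
Step 4: x = -3*(-118) + (-1)*(45) + (1) = 310 — exactly as logged.
Step 5: x = -3*(310) + (-1)*(-118) + (1) = -811 — same as recorded.
Step 6: x = -3*(-811) + (-1)*(310) + (1) = 2124 — confirmed correct.
Step 7: x = -3*(2124) + (-1)*(-811) + (1) = -5560 — exactly as logged.
Step 8: x = -3*(-5560) + (-1)*(2124) + (1) = 14557 — same as recorded.
Step 9: x = -3*(14557) + (-1)*(-5560) + (1) = -38110 — confirmed correct.
Step 10: x = -3*(-38110) + (-1)*(14557) + (1) = 99774 — verified.
All steps check out; nothing to correct.

no error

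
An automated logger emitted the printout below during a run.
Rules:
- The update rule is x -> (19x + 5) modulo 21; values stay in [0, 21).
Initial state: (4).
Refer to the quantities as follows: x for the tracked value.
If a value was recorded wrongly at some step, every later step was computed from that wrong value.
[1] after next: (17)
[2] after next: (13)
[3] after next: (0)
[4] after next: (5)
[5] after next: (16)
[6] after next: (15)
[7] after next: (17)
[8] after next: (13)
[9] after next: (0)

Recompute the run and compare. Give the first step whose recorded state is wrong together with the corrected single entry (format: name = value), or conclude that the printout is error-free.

step 1, x = 18

Recomputing the run from the initial state:
step 1: x = 18
step 2: x = 11
step 3: x = 4
step 4: x = 18
step 5: x = 11
step 6: x = 4
step 7: x = 18
step 8: x = 11
step 9: x = 4
The first disagreement with the printout is at step 1, where the value should be x = 18.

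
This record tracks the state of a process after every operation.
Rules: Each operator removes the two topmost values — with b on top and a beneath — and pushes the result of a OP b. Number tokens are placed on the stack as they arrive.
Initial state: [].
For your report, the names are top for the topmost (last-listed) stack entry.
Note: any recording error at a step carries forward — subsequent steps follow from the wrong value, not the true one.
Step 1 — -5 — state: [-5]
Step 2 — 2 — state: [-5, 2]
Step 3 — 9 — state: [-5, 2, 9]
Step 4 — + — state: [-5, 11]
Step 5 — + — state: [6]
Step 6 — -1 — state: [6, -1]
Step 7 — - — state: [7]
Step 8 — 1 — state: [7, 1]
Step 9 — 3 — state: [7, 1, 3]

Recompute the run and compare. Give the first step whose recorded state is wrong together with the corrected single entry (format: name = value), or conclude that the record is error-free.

Step 1: push -5: top = -5 — matches.
Step 2: push 2: top = 2 — same as recorded.
Step 3: push 9: top = 9 — in agreement.
Step 4: 2 + 9 = 11 — exactly as logged.
Step 5: -5 + 11 = 6 — same as recorded.
Step 6: push -1: top = -1 — confirmed correct.
Step 7: 6 - -1 = 7 — verified.
Step 8: push 1: top = 1 — no discrepancy.
Step 9: push 3: top = 3 — checks out.
The recomputation confirms every line.

no error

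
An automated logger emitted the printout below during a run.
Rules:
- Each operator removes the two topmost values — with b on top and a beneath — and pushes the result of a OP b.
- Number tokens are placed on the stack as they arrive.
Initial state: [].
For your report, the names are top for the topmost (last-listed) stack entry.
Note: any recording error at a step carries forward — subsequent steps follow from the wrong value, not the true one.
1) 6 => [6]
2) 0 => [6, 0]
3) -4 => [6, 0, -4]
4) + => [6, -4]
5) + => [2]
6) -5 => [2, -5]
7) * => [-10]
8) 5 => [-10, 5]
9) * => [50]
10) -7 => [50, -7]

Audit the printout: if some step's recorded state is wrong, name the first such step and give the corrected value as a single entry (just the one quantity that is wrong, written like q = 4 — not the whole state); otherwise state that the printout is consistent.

1. push 6: top = 6 (in agreement)
2. push 0: top = 0 (confirmed correct)
3. push -4: top = -4 (consistent with the printout)
4. 0 + -4 = -4 (consistent with the printout)
5. 6 + -4 = 2 (checks out)
6. push -5: top = -5 (consistent with the printout)
7. 2 * -5 = -10 (in agreement)
8. push 5: top = 5 (verified)
9. -10 * 5 = -50 (the entry is off here)
First deviation found at step 9; the corrected entry is top = -50.

step 9, top = -50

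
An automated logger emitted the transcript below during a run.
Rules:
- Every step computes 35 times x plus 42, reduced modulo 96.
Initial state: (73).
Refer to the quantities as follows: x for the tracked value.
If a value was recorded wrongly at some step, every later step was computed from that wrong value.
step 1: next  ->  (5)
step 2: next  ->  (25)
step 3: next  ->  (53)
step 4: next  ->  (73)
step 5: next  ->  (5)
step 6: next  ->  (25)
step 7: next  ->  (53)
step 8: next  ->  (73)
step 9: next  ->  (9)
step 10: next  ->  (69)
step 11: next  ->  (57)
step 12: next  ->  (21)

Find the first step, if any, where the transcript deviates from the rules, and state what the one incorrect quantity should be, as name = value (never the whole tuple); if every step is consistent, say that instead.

step 9, x = 5

Step 1: x = (35*73 + 42) mod 96 = 5 — agrees with the transcript.
Step 2: x = (35*5 + 42) mod 96 = 25 — agrees with the transcript.
Step 3: x = (35*25 + 42) mod 96 = 53 — confirmed correct.
Step 4: x = (35*53 + 42) mod 96 = 73 — agrees with the transcript.
Step 5: x = (35*73 + 42) mod 96 = 5 — same as recorded.
Step 6: x = (35*5 + 42) mod 96 = 25 — checks out.
Step 7: x = (35*25 + 42) mod 96 = 53 — confirmed correct.
Step 8: x = (35*53 + 42) mod 96 = 73 — no discrepancy.
Step 9: x = (35*73 + 42) mod 96 = 5 — a discrepancy with the transcript.
The audit stops at step 9: the recorded entry is wrong and should be x = 5.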